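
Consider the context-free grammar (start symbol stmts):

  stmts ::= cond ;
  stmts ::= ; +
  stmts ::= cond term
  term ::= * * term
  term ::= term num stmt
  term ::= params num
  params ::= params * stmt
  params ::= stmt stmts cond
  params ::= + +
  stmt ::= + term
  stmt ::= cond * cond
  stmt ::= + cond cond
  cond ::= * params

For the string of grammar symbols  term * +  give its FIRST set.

{ *, + }

Add FIRST(term) = { *, + }; term is not nullable, stop.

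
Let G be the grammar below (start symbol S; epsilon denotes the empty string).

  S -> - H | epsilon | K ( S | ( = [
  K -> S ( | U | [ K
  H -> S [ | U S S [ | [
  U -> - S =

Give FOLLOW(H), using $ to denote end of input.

In S -> - H: H is at the end, add FOLLOW(S) = { $, (, -, =, [ }.
Union: FOLLOW(H) = { $, (, -, =, [ }.

{ $, (, -, =, [ }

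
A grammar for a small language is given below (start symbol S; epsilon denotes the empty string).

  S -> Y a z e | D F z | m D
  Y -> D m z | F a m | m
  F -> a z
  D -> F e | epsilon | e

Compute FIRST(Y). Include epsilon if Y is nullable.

{ a, e, m }

From Y -> D m z: D nullable, take FIRST(D) ∪ {m} = { a, e, m }.
From Y -> F a m: add FIRST(F) = { a }.
Y -> m contributes {m}.
Union: FIRST(Y) = { a, e, m }.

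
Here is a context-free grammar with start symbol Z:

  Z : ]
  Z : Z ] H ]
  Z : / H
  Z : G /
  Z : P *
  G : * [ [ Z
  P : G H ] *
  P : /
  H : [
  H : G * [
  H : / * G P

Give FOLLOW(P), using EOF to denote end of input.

In Z : P *: add FIRST(*) = { * }.
In H : / * G P: P is at the end, add FOLLOW(H) = { EOF, *, /, [, ] }.
Union: FOLLOW(P) = { EOF, *, /, [, ] }.

{ EOF, *, /, [, ] }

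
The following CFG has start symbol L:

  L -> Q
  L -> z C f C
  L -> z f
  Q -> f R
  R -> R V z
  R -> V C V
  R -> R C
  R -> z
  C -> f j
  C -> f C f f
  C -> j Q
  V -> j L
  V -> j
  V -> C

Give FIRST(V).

{ f, j }

V -> j L contributes {j}.
V -> j contributes {j}.
From V -> C: add FIRST(C) = { f, j }.
Union: FIRST(V) = { f, j }.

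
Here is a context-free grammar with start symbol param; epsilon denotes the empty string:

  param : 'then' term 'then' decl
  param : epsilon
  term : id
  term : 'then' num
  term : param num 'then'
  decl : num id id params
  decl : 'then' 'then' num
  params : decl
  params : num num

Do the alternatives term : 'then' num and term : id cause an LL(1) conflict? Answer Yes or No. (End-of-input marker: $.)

No

FIRST('then' num) = { 'then' } and FIRST(id) = { id }.
The FIRST sets are disjoint and neither alternative is nullable — no conflict.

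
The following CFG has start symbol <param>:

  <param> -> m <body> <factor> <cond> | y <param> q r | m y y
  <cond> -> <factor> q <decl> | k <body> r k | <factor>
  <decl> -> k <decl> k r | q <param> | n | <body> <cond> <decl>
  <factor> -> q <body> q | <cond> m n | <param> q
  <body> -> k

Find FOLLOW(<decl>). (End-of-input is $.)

{ $, k, m, n, q }

In <cond> -> <factor> q <decl>: <decl> is at the end, add FOLLOW(<cond>) = { $, k, m, n, q }.
In <decl> -> k <decl> k r: add FIRST(k r) = { k }.
In <decl> -> <body> <cond> <decl>: <decl> is at the end, add FOLLOW(<decl>) = { $, k, m, n, q }.
Union: FOLLOW(<decl>) = { $, k, m, n, q }.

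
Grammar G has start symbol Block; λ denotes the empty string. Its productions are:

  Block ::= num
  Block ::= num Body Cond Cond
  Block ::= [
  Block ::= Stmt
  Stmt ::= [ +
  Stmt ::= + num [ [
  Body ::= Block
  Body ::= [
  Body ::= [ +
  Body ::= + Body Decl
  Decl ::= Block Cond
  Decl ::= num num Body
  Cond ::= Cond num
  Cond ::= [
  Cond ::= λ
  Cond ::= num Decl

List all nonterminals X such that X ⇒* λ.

Directly nullable (have an λ-production): Cond.
No other nonterminal has a production whose RHS symbols are all nullable.

{ Cond }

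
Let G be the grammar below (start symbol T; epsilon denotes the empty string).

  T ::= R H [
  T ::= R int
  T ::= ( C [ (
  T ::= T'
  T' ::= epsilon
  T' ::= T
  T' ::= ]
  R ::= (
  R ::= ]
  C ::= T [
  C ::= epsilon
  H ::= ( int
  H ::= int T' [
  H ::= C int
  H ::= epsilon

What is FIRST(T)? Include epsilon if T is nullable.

From T ::= R H [: add FIRST(R) = { (, ] }.
From T ::= R int: add FIRST(R) = { (, ] }.
T ::= ( C [ ( contributes {(}.
From T ::= T': add FIRST(T') = { (, ], epsilon } (including epsilon since T' is nullable).
Union: FIRST(T) = { (, ], epsilon }.

{ (, ], epsilon }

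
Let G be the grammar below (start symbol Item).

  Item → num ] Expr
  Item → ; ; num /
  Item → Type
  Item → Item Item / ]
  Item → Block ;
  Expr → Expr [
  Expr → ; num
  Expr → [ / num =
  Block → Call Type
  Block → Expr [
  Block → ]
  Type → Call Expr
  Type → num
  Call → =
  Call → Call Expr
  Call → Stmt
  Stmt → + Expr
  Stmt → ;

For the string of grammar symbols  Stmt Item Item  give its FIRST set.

Add FIRST(Stmt) = { +, ; }; Stmt is not nullable, stop.

{ +, ; }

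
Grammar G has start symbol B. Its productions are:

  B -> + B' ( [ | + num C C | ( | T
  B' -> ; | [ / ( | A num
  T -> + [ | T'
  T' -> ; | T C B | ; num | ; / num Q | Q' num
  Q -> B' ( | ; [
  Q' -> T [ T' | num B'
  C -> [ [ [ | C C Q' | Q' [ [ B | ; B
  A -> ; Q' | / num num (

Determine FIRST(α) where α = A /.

{ /, ; }

Add FIRST(A) = { /, ; }; A is not nullable, stop.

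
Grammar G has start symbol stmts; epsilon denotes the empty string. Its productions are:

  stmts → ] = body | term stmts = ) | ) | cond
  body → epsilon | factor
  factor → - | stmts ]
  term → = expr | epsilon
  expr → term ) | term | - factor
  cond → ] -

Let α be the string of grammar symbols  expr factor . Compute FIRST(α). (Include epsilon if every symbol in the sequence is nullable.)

{ ), -, =, ] }

Add FIRST(expr)\{epsilon} = { ), -, = }; expr is nullable, continue.
Add FIRST(factor) = { ), -, =, ] }; factor is not nullable, stop.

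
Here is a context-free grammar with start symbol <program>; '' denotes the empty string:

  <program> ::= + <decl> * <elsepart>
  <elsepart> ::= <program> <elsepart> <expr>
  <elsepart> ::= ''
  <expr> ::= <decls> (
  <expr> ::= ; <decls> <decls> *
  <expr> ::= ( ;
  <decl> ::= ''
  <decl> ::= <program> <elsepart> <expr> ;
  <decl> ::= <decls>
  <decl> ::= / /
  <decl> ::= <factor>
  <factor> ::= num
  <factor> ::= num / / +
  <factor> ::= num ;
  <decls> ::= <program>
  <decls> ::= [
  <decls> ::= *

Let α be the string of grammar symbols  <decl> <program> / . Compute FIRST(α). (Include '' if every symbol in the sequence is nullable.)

{ *, +, /, [, num }

Add FIRST(<decl>)\{''} = { *, +, /, [, num }; <decl> is nullable, continue.
Add FIRST(<program>) = { + }; <program> is not nullable, stop.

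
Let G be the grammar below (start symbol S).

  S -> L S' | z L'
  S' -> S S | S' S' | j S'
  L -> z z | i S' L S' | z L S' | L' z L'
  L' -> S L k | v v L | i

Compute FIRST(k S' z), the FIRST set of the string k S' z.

k is a terminal; add {k} and stop.

{ k }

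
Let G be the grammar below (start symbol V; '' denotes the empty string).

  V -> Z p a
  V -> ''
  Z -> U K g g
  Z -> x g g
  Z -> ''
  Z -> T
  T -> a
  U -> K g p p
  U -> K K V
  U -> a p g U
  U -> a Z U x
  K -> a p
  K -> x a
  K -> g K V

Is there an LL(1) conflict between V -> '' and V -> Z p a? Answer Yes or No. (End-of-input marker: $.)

FIRST('') = { '' } and FIRST(Z p a) = { a, g, p, x }.
The first alternative is nullable and FOLLOW(V) = { $, a, g, p, x } shares a with FIRST of the second — conflict.

Yes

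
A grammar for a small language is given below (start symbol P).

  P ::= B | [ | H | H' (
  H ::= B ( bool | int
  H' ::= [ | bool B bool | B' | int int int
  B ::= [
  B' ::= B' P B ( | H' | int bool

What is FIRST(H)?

{ [, int }

From H ::= B ( bool: add FIRST(B) = { [ }.
H ::= int contributes {int}.
Union: FIRST(H) = { [, int }.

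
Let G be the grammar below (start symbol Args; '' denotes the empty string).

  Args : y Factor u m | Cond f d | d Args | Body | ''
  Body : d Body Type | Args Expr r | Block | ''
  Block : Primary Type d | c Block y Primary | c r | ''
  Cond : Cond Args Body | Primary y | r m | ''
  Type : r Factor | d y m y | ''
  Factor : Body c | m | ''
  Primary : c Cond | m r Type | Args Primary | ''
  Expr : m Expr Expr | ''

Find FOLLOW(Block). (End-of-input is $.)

In Body : Block: Block is at the end, add FOLLOW(Body) = { $, c, d, f, m, r, y }.
In Block : c Block y Primary: add FIRST(y Primary) = { y }.
Union: FOLLOW(Block) = { $, c, d, f, m, r, y }.

{ $, c, d, f, m, r, y }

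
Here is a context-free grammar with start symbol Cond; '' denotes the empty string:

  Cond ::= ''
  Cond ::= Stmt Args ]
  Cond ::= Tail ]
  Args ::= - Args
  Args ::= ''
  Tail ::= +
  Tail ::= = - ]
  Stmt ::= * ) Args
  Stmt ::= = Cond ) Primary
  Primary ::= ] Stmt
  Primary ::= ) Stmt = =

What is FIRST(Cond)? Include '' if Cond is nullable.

{ *, +, =, '' }

Cond ::= '' contributes ''.
From Cond ::= Stmt Args ]: add FIRST(Stmt) = { *, = }.
From Cond ::= Tail ]: add FIRST(Tail) = { +, = }.
Union: FIRST(Cond) = { *, +, =, '' }.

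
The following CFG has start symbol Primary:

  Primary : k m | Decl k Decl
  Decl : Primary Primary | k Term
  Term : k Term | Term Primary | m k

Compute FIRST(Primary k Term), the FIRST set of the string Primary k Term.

Add FIRST(Primary) = { k }; Primary is not nullable, stop.

{ k }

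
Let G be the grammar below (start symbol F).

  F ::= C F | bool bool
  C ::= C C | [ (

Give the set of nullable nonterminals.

{ } (none)

No nonterminal has an empty production or an RHS whose symbols are all nullable.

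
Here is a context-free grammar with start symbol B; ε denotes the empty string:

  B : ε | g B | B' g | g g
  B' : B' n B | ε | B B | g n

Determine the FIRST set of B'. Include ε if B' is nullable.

From B' : B' n B: B' nullable, take FIRST(B') ∪ {n} = { g, n }.
B' : ε contributes ε.
From B' : B B: B, B nullable, take FIRST(B) ∪ FIRST(B) = { g, n }; also ε since the whole RHS is nullable.
B' : g n contributes {g}.
Union: FIRST(B') = { g, n, ε }.

{ g, n, ε }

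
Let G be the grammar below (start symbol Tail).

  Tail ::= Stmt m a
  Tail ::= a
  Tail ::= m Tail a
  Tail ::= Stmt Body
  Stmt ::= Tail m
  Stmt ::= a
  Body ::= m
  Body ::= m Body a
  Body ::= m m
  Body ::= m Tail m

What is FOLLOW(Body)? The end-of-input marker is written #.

{ #, a, m }

In Tail ::= Stmt Body: Body is at the end, add FOLLOW(Tail) = { #, a, m }.
In Body ::= m Body a: add FIRST(a) = { a }.
Union: FOLLOW(Body) = { #, a, m }.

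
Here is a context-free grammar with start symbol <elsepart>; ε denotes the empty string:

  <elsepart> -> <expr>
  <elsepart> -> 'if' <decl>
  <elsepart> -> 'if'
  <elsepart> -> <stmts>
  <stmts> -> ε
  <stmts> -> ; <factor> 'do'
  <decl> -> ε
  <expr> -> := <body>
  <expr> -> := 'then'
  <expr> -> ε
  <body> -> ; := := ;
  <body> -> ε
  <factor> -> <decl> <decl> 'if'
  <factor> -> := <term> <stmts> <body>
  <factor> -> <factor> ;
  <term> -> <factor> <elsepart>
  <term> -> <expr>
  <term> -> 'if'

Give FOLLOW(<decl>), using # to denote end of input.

{ #, 'do', 'if', :=, ; }

In <elsepart> -> 'if' <decl>: <decl> is at the end, add FOLLOW(<elsepart>) = { #, 'do', 'if', :=, ; }.
In <factor> -> <decl> <decl> 'if': add FIRST(<decl> 'if') = { 'if' }.
In <factor> -> <decl> <decl> 'if': add FIRST('if') = { 'if' }.
Union: FOLLOW(<decl>) = { #, 'do', 'if', :=, ; }.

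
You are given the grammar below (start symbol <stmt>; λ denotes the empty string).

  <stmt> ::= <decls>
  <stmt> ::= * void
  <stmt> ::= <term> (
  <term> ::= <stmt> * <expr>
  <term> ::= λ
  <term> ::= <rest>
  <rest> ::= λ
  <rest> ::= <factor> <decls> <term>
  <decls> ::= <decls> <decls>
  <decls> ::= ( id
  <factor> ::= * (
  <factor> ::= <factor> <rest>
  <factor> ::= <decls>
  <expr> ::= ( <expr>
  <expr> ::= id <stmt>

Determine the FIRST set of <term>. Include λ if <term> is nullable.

From <term> ::= <stmt> * <expr>: add FIRST(<stmt>) = { (, * }.
<term> ::= λ contributes λ.
From <term> ::= <rest>: add FIRST(<rest>) = { (, *, λ } (including λ since <rest> is nullable).
Union: FIRST(<term>) = { (, *, λ }.

{ (, *, λ }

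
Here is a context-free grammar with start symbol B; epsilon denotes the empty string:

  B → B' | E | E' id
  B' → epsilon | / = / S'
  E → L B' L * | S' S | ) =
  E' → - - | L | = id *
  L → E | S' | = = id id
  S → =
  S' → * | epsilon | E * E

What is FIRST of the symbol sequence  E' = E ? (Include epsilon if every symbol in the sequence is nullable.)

{ ), *, -, /, = }

Add FIRST(E')\{epsilon} = { ), *, -, /, = }; E' is nullable, continue.
= is a terminal; add {=} and stop.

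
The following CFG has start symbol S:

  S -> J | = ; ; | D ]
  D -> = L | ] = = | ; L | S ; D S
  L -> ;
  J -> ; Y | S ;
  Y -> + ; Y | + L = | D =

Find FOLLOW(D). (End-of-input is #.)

{ ;, =, ] }

In S -> D ]: add FIRST(]) = { ] }.
In D -> S ; D S: add FIRST(S) = { ;, =, ] }.
In Y -> D =: add FIRST(=) = { = }.
Union: FOLLOW(D) = { ;, =, ] }.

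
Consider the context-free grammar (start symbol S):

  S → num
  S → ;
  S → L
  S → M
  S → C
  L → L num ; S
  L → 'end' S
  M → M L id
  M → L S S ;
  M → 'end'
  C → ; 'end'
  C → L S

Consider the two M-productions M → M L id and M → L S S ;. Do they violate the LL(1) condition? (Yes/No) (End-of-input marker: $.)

Yes

FIRST(M L id) = { 'end' } and FIRST(L S S ;) = { 'end' }.
Both contain 'end', so the two alternatives are not disjoint — LL(1) conflict.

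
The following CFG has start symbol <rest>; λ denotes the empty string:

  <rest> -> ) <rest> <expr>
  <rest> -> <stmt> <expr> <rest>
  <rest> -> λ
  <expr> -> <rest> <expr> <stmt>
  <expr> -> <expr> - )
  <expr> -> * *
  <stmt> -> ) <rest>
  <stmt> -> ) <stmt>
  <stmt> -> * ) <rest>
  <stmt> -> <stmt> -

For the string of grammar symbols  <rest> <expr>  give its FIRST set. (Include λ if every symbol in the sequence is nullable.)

Add FIRST(<rest>)\{λ} = { ), * }; <rest> is nullable, continue.
Add FIRST(<expr>) = { ), * }; <expr> is not nullable, stop.

{ ), * }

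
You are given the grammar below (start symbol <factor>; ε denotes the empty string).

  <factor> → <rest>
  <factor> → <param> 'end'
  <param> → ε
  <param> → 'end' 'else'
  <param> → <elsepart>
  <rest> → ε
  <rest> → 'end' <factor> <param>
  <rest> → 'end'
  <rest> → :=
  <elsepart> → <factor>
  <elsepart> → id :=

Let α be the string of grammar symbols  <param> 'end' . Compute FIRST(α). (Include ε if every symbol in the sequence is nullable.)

{ 'end', :=, id }

Add FIRST(<param>)\{ε} = { 'end', :=, id }; <param> is nullable, continue.
'end' is a terminal; add {'end'} and stop.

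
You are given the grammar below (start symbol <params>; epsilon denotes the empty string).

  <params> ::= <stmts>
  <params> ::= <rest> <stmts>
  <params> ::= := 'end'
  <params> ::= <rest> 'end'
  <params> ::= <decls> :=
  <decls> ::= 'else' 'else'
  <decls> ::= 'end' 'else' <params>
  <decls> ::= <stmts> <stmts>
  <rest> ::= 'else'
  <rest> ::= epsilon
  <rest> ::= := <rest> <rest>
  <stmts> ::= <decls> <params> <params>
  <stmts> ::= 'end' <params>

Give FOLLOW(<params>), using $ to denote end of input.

{ $, 'else', 'end', := }

<params> is the start symbol, so $ ∈ FOLLOW(<params>).
In <decls> ::= 'end' 'else' <params>: <params> is at the end, add FOLLOW(<decls>) = { 'else', 'end', := }.
In <stmts> ::= <decls> <params> <params>: add FIRST(<params>) = { 'else', 'end', := }.
In <stmts> ::= <decls> <params> <params>: <params> is at the end, add FOLLOW(<stmts>) = { $, 'else', 'end', := }.
In <stmts> ::= 'end' <params>: <params> is at the end, add FOLLOW(<stmts>) = { $, 'else', 'end', := }.
Union: FOLLOW(<params>) = { $, 'else', 'end', := }.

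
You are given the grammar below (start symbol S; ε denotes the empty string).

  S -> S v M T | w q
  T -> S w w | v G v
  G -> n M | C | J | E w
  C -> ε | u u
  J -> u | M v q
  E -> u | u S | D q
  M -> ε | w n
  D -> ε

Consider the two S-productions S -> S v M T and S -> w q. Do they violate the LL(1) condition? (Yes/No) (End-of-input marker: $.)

FIRST(S v M T) = { w } and FIRST(w q) = { w }.
Both contain w, so the two alternatives are not disjoint — LL(1) conflict.

Yes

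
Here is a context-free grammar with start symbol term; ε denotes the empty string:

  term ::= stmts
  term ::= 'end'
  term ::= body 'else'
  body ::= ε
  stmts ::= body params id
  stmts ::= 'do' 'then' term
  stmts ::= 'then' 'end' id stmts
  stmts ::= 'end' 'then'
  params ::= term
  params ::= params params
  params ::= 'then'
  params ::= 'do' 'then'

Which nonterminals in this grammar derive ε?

Directly nullable (have an ε-production): body.
No other nonterminal has a production whose RHS symbols are all nullable.

{ body }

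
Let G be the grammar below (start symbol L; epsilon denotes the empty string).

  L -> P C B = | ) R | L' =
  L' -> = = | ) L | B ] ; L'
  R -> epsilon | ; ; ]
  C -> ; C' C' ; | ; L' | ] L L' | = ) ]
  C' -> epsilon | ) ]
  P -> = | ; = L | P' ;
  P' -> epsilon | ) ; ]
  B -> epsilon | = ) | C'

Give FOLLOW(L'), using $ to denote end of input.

{ ), = }

In L -> L' =: add FIRST(=) = { = }.
In L' -> B ] ; L': L' is at the end, add FOLLOW(L') = { ), = }.
In C -> ; L': L' is at the end, add FOLLOW(C) = { ), = }.
In C -> ] L L': L' is at the end, add FOLLOW(C) = { ), = }.
Union: FOLLOW(L') = { ), = }.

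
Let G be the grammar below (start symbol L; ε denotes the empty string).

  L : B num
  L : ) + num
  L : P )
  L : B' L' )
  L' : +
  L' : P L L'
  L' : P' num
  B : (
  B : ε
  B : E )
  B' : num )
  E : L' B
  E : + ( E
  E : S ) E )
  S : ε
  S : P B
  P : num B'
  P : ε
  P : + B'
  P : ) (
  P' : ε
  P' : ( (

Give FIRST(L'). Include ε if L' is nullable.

{ (, ), +, num }

L' : + contributes {+}.
From L' : P L L': P nullable, take FIRST(P) ∪ FIRST(L) = { (, ), +, num }.
From L' : P' num: P' nullable, take FIRST(P') ∪ {num} = { (, num }.
Union: FIRST(L') = { (, ), +, num }.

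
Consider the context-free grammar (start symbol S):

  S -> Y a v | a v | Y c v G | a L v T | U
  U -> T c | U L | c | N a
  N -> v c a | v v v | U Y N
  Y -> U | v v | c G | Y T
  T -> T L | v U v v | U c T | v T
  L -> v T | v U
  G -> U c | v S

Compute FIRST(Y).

From Y -> U: add FIRST(U) = { c, v }.
Y -> v v contributes {v}.
Y -> c G contributes {c}.
From Y -> Y T: add FIRST(Y) = { c, v }.
Union: FIRST(Y) = { c, v }.

{ c, v }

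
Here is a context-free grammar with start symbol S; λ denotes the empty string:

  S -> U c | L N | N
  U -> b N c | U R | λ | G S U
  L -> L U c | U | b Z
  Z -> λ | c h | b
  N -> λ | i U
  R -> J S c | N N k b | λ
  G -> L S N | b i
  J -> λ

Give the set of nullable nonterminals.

Directly nullable (have an λ-production): U, Z, N, R, J.
S -> L N with every symbol nullable, so S is nullable.
G -> L S N with every symbol nullable, so G is nullable.
L -> U with every symbol nullable, so L is nullable.

{ G, J, L, N, R, S, U, Z }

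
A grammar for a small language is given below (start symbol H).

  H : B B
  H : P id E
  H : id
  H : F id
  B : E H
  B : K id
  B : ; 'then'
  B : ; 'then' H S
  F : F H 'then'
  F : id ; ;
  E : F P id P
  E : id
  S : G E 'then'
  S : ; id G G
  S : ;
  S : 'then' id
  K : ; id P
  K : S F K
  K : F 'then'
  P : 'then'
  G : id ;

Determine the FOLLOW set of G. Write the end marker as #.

In S : G E 'then': add FIRST(E 'then') = { id }.
In S : ; id G G: add FIRST(G) = { id }.
In S : ; id G G: G is at the end, add FOLLOW(S) = { #, 'then', ;, id }.
Union: FOLLOW(G) = { #, 'then', ;, id }.

{ #, 'then', ;, id }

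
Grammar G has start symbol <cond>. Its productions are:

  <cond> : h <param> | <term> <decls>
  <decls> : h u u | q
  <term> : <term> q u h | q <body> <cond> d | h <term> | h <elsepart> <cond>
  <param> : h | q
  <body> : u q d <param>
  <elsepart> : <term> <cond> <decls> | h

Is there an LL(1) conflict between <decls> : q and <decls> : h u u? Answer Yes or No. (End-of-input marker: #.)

No

FIRST(q) = { q } and FIRST(h u u) = { h }.
The FIRST sets are disjoint and neither alternative is nullable — no conflict.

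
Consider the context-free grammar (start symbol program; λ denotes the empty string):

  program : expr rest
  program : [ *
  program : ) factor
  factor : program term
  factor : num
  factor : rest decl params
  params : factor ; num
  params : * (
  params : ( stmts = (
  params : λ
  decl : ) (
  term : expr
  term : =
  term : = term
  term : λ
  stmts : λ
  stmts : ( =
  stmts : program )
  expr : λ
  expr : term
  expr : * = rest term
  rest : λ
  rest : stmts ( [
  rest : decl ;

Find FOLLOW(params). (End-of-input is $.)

{ $, ), *, ;, = }

In factor : rest decl params: params is at the end, add FOLLOW(factor) = { $, ), *, ;, = }.
Union: FOLLOW(params) = { $, ), *, ;, = }.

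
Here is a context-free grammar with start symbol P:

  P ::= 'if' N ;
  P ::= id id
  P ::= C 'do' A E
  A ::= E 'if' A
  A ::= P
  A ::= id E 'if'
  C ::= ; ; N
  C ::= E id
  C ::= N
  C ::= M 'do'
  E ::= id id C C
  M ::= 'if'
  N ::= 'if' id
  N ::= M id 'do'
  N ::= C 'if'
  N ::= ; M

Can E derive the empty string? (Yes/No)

No

No nonterminal in this grammar is nullable.
No production of E has an RHS whose symbols are all nullable, so E is not nullable.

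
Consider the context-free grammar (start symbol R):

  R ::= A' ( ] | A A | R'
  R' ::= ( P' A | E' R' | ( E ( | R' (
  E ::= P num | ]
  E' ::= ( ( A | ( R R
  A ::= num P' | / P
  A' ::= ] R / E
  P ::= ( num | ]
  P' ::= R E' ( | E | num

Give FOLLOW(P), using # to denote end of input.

In E ::= P num: add FIRST(num) = { num }.
In A ::= / P: P is at the end, add FOLLOW(A) = { #, (, /, ], num }.
Union: FOLLOW(P) = { #, (, /, ], num }.

{ #, (, /, ], num }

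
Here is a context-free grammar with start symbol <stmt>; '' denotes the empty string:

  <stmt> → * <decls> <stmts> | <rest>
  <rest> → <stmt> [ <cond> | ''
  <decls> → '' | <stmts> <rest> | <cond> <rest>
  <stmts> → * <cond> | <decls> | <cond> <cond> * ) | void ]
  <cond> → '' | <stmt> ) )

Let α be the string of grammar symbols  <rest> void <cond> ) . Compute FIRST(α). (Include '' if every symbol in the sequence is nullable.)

{ *, [, void }

Add FIRST(<rest>)\{''} = { *, [ }; <rest> is nullable, continue.
void is a terminal; add {void} and stop.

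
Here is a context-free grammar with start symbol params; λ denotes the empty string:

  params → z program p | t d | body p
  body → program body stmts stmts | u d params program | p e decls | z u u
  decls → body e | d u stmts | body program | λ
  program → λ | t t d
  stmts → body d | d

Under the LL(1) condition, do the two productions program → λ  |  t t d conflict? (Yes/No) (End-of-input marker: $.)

FIRST(λ) = { λ } and FIRST(t t d) = { t }.
The first alternative is nullable and FOLLOW(program) = { d, e, p, t, u, z } shares t with FIRST of the second — conflict.

Yes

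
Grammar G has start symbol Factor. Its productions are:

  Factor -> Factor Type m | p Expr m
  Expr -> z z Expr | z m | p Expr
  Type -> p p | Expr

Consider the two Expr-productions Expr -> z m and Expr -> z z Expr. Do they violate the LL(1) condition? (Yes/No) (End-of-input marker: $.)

Yes

FIRST(z m) = { z } and FIRST(z z Expr) = { z }.
Both contain z, so the two alternatives are not disjoint — LL(1) conflict.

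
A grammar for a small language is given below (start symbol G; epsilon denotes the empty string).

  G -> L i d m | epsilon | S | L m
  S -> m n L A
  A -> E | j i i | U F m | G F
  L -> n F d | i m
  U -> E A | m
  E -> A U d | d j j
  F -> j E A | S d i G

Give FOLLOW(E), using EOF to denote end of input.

In A -> E: E is at the end, add FOLLOW(A) = { EOF, d, i, j, m, n }.
In U -> E A: add FIRST(A) = { d, i, j, m, n }.
In F -> j E A: add FIRST(A) = { d, i, j, m, n }.
Union: FOLLOW(E) = { EOF, d, i, j, m, n }.

{ EOF, d, i, j, m, n }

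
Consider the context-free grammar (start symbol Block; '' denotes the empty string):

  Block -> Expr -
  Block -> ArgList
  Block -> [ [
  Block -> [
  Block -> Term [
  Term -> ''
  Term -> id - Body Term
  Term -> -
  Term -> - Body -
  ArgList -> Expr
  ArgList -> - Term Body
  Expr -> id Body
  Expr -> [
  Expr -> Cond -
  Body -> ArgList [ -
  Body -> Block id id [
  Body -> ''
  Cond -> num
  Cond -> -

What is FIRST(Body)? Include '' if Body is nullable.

{ -, [, id, num, '' }

From Body -> ArgList [ -: add FIRST(ArgList) = { -, [, id, num }.
From Body -> Block id id [: add FIRST(Block) = { -, [, id, num }.
Body -> '' contributes ''.
Union: FIRST(Body) = { -, [, id, num, '' }.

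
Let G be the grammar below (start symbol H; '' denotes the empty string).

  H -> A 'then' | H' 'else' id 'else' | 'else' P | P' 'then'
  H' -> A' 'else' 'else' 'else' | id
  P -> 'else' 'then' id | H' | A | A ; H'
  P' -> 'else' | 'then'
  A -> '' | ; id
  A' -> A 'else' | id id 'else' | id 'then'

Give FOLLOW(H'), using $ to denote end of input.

{ $, 'else' }

In H -> H' 'else' id 'else': add FIRST('else' id 'else') = { 'else' }.
In P -> H': H' is at the end, add FOLLOW(P) = { $ }.
In P -> A ; H': H' is at the end, add FOLLOW(P) = { $ }.
Union: FOLLOW(H') = { $, 'else' }.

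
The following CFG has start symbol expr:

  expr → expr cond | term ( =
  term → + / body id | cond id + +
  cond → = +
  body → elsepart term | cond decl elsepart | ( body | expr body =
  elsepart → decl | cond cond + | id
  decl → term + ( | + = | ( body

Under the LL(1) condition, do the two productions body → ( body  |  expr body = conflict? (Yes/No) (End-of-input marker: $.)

No

FIRST(( body) = { ( } and FIRST(expr body =) = { +, = }.
The FIRST sets are disjoint and neither alternative is nullable — no conflict.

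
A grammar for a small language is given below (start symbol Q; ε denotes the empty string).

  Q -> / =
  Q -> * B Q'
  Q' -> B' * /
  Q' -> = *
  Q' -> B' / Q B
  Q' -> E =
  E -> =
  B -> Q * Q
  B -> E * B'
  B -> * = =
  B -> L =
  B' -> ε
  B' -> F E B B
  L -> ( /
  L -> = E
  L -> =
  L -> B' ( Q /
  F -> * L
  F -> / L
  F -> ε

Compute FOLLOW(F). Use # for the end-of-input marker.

{ = }

In B' -> F E B B: add FIRST(E B B) = { = }.
Union: FOLLOW(F) = { = }.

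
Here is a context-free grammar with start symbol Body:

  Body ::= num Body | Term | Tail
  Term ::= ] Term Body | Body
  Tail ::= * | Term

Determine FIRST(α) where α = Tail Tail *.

Add FIRST(Tail) = { *, ], num }; Tail is not nullable, stop.

{ *, ], num }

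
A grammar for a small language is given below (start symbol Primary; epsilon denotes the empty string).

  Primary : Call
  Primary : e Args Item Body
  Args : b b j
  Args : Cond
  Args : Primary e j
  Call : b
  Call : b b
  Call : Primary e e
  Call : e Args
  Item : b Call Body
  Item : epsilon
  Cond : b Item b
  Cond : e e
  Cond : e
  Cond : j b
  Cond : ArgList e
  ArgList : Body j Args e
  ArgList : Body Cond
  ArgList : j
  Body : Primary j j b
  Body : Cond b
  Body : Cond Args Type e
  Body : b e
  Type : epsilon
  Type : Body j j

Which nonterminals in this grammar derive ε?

Directly nullable (have an epsilon-production): Item, Type.
No other nonterminal has a production whose RHS symbols are all nullable.

{ Item, Type }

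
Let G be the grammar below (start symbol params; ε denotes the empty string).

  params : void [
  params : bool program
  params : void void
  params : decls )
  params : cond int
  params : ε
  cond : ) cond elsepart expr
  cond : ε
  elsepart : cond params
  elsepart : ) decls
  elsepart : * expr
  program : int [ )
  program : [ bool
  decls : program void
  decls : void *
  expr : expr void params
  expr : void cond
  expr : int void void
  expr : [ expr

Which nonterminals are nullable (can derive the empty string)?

{ cond, elsepart, params }

Directly nullable (have an ε-production): params, cond.
elsepart : cond params with every symbol nullable, so elsepart is nullable.
No other nonterminal has a production whose RHS symbols are all nullable.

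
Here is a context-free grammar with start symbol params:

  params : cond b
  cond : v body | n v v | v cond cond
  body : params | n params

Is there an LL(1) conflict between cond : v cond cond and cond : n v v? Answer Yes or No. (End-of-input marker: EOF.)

FIRST(v cond cond) = { v } and FIRST(n v v) = { n }.
The FIRST sets are disjoint and neither alternative is nullable — no conflict.

No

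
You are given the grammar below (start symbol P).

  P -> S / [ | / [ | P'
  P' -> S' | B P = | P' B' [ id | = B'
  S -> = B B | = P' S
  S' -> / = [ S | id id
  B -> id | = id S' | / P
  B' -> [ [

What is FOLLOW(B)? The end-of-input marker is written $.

{ $, /, =, [, id }

In P' -> B P =: add FIRST(P =) = { /, =, id }.
In S -> = B B: add FIRST(B) = { /, =, id }.
In S -> = B B: B is at the end, add FOLLOW(S) = { $, /, =, [, id }.
Union: FOLLOW(B) = { $, /, =, [, id }.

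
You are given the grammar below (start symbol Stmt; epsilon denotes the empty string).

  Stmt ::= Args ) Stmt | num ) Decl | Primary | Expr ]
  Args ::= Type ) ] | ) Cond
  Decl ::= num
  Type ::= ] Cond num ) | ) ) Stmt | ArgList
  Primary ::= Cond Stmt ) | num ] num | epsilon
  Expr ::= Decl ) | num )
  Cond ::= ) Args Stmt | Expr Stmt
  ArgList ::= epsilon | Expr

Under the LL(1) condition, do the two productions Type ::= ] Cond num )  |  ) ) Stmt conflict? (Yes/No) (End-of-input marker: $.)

No

FIRST(] Cond num )) = { ] } and FIRST() ) Stmt) = { ) }.
The FIRST sets are disjoint and neither alternative is nullable — no conflict.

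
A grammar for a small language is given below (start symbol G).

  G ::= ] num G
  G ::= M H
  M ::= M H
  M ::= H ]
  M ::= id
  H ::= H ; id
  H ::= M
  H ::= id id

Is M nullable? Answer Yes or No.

No nonterminal in this grammar is nullable.
No production of M has an RHS whose symbols are all nullable, so M is not nullable.

No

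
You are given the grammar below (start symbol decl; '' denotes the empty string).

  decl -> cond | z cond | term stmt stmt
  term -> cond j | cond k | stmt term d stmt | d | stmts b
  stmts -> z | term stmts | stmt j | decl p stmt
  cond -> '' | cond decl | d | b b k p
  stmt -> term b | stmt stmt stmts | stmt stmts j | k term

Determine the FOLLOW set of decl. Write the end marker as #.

{ #, b, d, j, k, p, z }

decl is the start symbol, so # ∈ FOLLOW(decl).
In stmts -> decl p stmt: add FIRST(p stmt) = { p }.
In cond -> cond decl: decl is at the end, add FOLLOW(cond) = { #, b, d, j, k, p, z }.
Union: FOLLOW(decl) = { #, b, d, j, k, p, z }.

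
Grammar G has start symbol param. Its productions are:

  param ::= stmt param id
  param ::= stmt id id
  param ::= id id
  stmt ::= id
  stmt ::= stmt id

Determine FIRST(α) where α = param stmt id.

Add FIRST(param) = { id }; param is not nullable, stop.

{ id }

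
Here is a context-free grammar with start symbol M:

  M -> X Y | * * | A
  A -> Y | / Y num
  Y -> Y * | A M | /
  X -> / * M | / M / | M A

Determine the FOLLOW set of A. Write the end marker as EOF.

In M -> A: A is at the end, add FOLLOW(M) = { EOF, *, /, num }.
In Y -> A M: add FIRST(M) = { *, / }.
In X -> M A: A is at the end, add FOLLOW(X) = { / }.
Union: FOLLOW(A) = { EOF, *, /, num }.

{ EOF, *, /, num }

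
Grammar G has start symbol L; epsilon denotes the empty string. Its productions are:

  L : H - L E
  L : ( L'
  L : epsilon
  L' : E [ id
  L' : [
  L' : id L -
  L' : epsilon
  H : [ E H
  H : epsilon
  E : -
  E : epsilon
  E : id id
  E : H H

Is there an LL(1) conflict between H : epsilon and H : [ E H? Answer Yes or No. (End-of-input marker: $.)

Yes

FIRST(epsilon) = { epsilon } and FIRST([ E H) = { [ }.
The first alternative is nullable and FOLLOW(H) = { $, -, [, id } shares [ with FIRST of the second — conflict.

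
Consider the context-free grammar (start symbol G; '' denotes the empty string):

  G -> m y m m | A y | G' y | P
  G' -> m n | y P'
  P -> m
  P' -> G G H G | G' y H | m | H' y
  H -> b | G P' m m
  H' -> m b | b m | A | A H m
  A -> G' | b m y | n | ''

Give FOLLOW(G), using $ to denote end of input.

{ $, b, m, n, y }

G is the start symbol, so $ ∈ FOLLOW(G).
In P' -> G G H G: add FIRST(G H G) = { b, m, n, y }.
In P' -> G G H G: add FIRST(H G) = { b, m, n, y }.
In P' -> G G H G: G is at the end, add FOLLOW(P') = { b, m, n, y }.
In H -> G P' m m: add FIRST(P' m m) = { b, m, n, y }.
Union: FOLLOW(G) = { $, b, m, n, y }.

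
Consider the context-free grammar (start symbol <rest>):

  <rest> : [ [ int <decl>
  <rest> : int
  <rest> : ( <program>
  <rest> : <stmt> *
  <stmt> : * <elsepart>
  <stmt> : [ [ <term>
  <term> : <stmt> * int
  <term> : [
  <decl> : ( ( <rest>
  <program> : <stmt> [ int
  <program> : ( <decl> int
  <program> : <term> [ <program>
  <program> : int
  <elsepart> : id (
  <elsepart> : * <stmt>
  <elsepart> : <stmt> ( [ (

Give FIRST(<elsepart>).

<elsepart> : id ( contributes {id}.
<elsepart> : * <stmt> contributes {*}.
From <elsepart> : <stmt> ( [ (: add FIRST(<stmt>) = { *, [ }.
Union: FIRST(<elsepart>) = { *, [, id }.

{ *, [, id }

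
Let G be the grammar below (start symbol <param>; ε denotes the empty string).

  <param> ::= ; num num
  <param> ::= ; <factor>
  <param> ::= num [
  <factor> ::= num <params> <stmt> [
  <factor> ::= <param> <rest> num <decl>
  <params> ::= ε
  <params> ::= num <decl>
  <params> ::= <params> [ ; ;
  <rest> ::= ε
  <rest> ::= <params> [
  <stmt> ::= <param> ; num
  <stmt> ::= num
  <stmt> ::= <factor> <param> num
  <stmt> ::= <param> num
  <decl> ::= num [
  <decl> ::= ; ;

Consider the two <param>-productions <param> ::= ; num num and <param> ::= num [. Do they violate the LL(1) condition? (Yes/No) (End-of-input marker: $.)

No

FIRST(; num num) = { ; } and FIRST(num [) = { num }.
The FIRST sets are disjoint and neither alternative is nullable — no conflict.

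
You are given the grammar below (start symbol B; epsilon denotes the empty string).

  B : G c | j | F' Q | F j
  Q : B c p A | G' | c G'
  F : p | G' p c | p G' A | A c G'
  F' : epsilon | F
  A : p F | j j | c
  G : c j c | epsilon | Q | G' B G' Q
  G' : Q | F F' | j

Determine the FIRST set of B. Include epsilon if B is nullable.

From B : G c: G nullable, take FIRST(G) ∪ {c} = { c, j, p }.
B : j contributes {j}.
From B : F' Q: F' nullable, take FIRST(F') ∪ FIRST(Q) = { c, j, p }.
From B : F j: add FIRST(F) = { c, j, p }.
Union: FIRST(B) = { c, j, p }.

{ c, j, p }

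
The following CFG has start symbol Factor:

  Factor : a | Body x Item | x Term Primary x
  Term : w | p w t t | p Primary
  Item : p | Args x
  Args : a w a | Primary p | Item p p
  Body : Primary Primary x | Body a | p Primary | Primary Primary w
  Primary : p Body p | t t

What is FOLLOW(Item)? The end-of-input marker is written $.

In Factor : Body x Item: Item is at the end, add FOLLOW(Factor) = { $ }.
In Args : Item p p: add FIRST(p p) = { p }.
Union: FOLLOW(Item) = { $, p }.

{ $, p }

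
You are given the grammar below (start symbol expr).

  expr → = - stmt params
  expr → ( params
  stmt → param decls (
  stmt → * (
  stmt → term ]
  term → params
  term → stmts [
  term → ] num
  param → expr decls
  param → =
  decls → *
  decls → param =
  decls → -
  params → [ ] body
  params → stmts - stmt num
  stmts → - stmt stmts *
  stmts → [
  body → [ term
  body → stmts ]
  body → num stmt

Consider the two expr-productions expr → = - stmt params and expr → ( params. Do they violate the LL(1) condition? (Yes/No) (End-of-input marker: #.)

No

FIRST(= - stmt params) = { = } and FIRST(( params) = { ( }.
The FIRST sets are disjoint and neither alternative is nullable — no conflict.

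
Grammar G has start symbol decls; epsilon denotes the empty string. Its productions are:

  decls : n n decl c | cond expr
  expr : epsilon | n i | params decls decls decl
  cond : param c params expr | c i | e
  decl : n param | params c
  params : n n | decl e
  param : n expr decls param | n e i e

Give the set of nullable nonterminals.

Directly nullable (have an epsilon-production): expr.
No other nonterminal has a production whose RHS symbols are all nullable.

{ expr }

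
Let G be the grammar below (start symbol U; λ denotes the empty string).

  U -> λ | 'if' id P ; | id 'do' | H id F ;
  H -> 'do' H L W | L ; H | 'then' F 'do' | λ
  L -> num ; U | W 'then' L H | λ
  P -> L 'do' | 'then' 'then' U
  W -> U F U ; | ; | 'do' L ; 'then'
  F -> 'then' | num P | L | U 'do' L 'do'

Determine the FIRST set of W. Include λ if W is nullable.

{ 'do', 'if', 'then', ;, id, num }

From W -> U F U ;: U, F, U nullable, take FIRST(U) ∪ FIRST(F) ∪ FIRST(U) ∪ {;} = { 'do', 'if', 'then', ;, id, num }.
W -> ; contributes {;}.
W -> 'do' L ; 'then' contributes {'do'}.
Union: FIRST(W) = { 'do', 'if', 'then', ;, id, num }.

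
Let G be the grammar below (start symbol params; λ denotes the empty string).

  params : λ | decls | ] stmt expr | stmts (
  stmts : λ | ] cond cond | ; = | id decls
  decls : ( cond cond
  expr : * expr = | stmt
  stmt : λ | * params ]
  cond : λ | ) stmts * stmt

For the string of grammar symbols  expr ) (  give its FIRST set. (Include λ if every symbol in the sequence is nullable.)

Add FIRST(expr)\{λ} = { * }; expr is nullable, continue.
) is a terminal; add {)} and stop.

{ ), * }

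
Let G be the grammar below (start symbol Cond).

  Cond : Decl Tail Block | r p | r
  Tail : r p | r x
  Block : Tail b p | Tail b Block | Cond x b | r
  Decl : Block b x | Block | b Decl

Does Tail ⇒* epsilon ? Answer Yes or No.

No nonterminal in this grammar is nullable.
No production of Tail has an RHS whose symbols are all nullable, so Tail is not nullable.

No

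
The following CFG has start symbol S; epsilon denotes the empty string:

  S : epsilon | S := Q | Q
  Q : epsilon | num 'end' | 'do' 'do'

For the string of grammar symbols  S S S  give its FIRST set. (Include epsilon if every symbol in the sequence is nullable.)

Add FIRST(S)\{epsilon} = { 'do', :=, num }; S is nullable, continue.
Add FIRST(S)\{epsilon} = { 'do', :=, num }; S is nullable, continue.
Add FIRST(S)\{epsilon} = { 'do', :=, num }; S is nullable, continue.
Every symbol is nullable, so include epsilon.

{ 'do', :=, num, epsilon }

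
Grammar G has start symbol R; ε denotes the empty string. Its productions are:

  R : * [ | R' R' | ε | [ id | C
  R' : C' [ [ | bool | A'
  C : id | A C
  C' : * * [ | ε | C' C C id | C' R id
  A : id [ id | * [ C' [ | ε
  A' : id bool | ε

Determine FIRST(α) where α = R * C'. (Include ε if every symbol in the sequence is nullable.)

{ *, [, bool, id }

Add FIRST(R)\{ε} = { *, [, bool, id }; R is nullable, continue.
* is a terminal; add {*} and stop.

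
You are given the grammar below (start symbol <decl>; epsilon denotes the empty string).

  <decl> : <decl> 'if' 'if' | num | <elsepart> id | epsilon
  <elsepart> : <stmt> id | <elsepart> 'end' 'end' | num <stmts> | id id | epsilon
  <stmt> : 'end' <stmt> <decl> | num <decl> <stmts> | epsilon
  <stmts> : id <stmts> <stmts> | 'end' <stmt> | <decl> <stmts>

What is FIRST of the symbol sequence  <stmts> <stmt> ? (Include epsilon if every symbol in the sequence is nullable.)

Add FIRST(<stmts>) = { 'end', 'if', id, num }; <stmts> is not nullable, stop.

{ 'end', 'if', id, num }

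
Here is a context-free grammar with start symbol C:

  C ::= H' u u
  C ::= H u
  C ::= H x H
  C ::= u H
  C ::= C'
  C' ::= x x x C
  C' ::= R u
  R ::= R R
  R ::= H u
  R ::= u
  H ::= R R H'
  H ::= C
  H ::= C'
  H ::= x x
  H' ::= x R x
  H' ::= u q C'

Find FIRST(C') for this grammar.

{ u, x }

C' ::= x x x C contributes {x}.
From C' ::= R u: add FIRST(R) = { u, x }.
Union: FIRST(C') = { u, x }.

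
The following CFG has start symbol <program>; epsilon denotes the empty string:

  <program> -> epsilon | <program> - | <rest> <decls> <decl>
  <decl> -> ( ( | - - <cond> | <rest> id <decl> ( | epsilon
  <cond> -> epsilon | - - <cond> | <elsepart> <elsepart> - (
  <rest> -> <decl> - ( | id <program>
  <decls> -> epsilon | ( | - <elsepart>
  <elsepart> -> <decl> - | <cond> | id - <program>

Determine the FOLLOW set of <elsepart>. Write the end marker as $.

{ $, (, -, id }

In <cond> -> <elsepart> <elsepart> - (: add FIRST(<elsepart> - () = { (, -, id }.
In <cond> -> <elsepart> <elsepart> - (: add FIRST(- () = { - }.
In <decls> -> - <elsepart>: <elsepart> is at the end, add FOLLOW(<decls>) = { $, (, -, id }.
Union: FOLLOW(<elsepart>) = { $, (, -, id }.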